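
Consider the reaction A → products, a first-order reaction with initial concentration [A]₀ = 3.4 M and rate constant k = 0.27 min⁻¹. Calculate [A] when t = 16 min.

0.04522 M

Step 1: For a first-order reaction: [A] = [A]₀ × e^(-kt)
Step 2: [A] = 3.4 × e^(-0.27 × 16)
Step 3: [A] = 3.4 × e^(-4.32)
Step 4: [A] = 3.4 × 0.0132999 = 0.04522 M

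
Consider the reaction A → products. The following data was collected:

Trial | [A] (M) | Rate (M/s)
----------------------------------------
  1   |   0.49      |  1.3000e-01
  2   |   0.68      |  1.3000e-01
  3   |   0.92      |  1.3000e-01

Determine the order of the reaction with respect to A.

zeroth order (0)

Step 1: Compare trials - when concentration changes, rate stays constant.
Step 2: rate₂/rate₁ = 1.3000e-01/1.3000e-01 = 1
Step 3: [A]₂/[A]₁ = 0.68/0.49 = 1.388
Step 4: Since rate ratio ≈ (conc ratio)^0, the reaction is zeroth order.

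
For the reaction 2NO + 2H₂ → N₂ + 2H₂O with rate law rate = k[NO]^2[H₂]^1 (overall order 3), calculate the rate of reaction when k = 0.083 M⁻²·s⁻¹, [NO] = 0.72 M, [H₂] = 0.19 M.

0.008175 M/s

Step 1: The rate law is rate = k[NO]^2[H₂]^1, overall order = 2+1 = 3
Step 2: Substitute values: rate = 0.083 × (0.72)^2 × (0.19)^1
Step 3: rate = 0.083 × 0.5184 × 0.19 = 0.00817517 M/s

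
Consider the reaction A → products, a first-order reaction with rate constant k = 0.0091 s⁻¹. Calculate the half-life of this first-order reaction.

76.17 s

Step 1: For a first-order reaction, t₁/₂ = ln(2)/k
Step 2: t₁/₂ = ln(2)/0.0091
Step 3: t₁/₂ = 0.6931/0.0091 = 76.17 s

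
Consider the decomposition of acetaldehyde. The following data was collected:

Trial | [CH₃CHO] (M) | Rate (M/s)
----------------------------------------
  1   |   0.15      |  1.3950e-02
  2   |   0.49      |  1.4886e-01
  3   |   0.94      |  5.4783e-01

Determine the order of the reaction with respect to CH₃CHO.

second order (2)

Step 1: Compare trials to find order n where rate₂/rate₁ = ([CH₃CHO]₂/[CH₃CHO]₁)^n
Step 2: rate₂/rate₁ = 1.4886e-01/1.3950e-02 = 10.67
Step 3: [CH₃CHO]₂/[CH₃CHO]₁ = 0.49/0.15 = 3.267
Step 4: n = ln(10.67)/ln(3.267) = 2.00 ≈ 2
Step 5: The reaction is second order in CH₃CHO.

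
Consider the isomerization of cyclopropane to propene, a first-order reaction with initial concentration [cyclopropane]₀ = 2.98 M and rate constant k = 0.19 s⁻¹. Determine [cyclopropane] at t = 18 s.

0.09748 M

Step 1: For a first-order reaction: [cyclopropane] = [cyclopropane]₀ × e^(-kt)
Step 2: [cyclopropane] = 2.98 × e^(-0.19 × 18)
Step 3: [cyclopropane] = 2.98 × e^(-3.42)
Step 4: [cyclopropane] = 2.98 × 0.0327124 = 0.09748 M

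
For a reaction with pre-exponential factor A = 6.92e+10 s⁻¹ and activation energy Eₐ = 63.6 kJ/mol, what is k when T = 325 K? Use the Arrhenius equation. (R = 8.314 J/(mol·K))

4.15e+00 s⁻¹

Step 1: Use the Arrhenius equation: k = A × exp(-Eₐ/RT)
Step 2: Convert Eₐ to J/mol: 63.6 kJ/mol = 63600 J/mol
Step 3: Calculate the exponent: -Eₐ/(RT) = -63600/(8.314 × 325) = -23.53768
Step 4: k = 6.92e+10 × exp(-23.53768)
Step 5: k = 6.92e+10 × 5.99398e-11 = 4.1478e+00 s⁻¹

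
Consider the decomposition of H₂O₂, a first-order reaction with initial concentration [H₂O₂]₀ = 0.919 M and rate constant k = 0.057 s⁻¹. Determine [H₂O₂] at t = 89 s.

0.005756 M

Step 1: For a first-order reaction: [H₂O₂] = [H₂O₂]₀ × e^(-kt)
Step 2: [H₂O₂] = 0.919 × e^(-0.057 × 89)
Step 3: [H₂O₂] = 0.919 × e^(-5.073)
Step 4: [H₂O₂] = 0.919 × 0.0062636 = 0.005756 M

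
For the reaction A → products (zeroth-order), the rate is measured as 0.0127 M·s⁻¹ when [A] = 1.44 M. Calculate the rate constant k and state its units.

0.0127 M·s⁻¹

Step 1: For a zeroth-order reaction, rate = k (independent of concentration).
Step 2: k = rate = 0.0127 M·s⁻¹.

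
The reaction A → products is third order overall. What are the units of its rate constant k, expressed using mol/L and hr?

(mol/L)⁻²·hr⁻¹

Step 1: For overall order n, rate = k × (concentration)^n.
Step 2: Rate has units mol/L·hr⁻¹; concentration term has units (mol/L)^3.
Step 3: k = rate / (concentration)^n, so units of k = (mol/L)^(1-3)·hr⁻¹ = (mol/L)⁻²·hr⁻¹.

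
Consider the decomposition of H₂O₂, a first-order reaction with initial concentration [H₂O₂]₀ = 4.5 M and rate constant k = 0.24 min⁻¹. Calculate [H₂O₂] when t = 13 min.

0.1987 M

Step 1: For a first-order reaction: [H₂O₂] = [H₂O₂]₀ × e^(-kt)
Step 2: [H₂O₂] = 4.5 × e^(-0.24 × 13)
Step 3: [H₂O₂] = 4.5 × e^(-3.12)
Step 4: [H₂O₂] = 4.5 × 0.0441572 = 0.1987 M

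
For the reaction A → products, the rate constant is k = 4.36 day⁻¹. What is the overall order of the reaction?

first order (1)

Step 1: The units of k for an nth-order reaction are (concentration)^(1-n)·(time)⁻¹.
Step 2: Here k has units day⁻¹, so the concentration exponent is 0.
Step 3: 1 - n = 0 ⇒ n = 1. The reaction is first order.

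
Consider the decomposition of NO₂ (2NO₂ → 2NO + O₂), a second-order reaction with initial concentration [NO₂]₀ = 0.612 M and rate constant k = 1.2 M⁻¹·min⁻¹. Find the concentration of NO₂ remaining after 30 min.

0.02657 M

Step 1: For a second-order reaction: 1/[NO₂] = 1/[NO₂]₀ + kt
Step 2: 1/[NO₂] = 1/0.612 + 1.2 × 30
Step 3: 1/[NO₂] = 1.634 + 36 = 37.63
Step 4: [NO₂] = 1/37.63 = 0.02657 M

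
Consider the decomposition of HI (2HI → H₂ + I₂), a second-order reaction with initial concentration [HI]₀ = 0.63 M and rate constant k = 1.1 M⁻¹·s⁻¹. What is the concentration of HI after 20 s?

0.0424 M

Step 1: For a second-order reaction: 1/[HI] = 1/[HI]₀ + kt
Step 2: 1/[HI] = 1/0.63 + 1.1 × 20
Step 3: 1/[HI] = 1.587 + 22 = 23.59
Step 4: [HI] = 1/23.59 = 0.0424 M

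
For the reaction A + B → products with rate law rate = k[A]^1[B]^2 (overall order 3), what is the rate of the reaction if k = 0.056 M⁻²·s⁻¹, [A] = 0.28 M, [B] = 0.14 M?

0.0003073 M/s

Step 1: The rate law is rate = k[A]^1[B]^2, overall order = 1+2 = 3
Step 2: Substitute values: rate = 0.056 × (0.28)^1 × (0.14)^2
Step 3: rate = 0.056 × 0.28 × 0.0196 = 0.000307328 M/s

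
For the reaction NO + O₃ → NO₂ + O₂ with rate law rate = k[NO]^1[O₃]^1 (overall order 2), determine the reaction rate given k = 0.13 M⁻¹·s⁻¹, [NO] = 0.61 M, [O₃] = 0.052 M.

0.004124 M/s

Step 1: The rate law is rate = k[NO]^1[O₃]^1, overall order = 1+1 = 2
Step 2: Substitute values: rate = 0.13 × (0.61)^1 × (0.052)^1
Step 3: rate = 0.13 × 0.61 × 0.052 = 0.0041236 M/s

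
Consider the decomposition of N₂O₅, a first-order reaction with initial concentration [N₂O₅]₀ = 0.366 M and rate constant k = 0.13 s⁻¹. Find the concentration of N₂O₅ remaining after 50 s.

0.0005503 M

Step 1: For a first-order reaction: [N₂O₅] = [N₂O₅]₀ × e^(-kt)
Step 2: [N₂O₅] = 0.366 × e^(-0.13 × 50)
Step 3: [N₂O₅] = 0.366 × e^(-6.5)
Step 4: [N₂O₅] = 0.366 × 0.00150344 = 0.0005503 M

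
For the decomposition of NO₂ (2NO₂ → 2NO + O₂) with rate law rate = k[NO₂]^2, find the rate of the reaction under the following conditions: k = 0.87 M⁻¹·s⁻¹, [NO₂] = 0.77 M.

0.5158 M/s

Step 1: Identify the rate law: rate = k[NO₂]^2
Step 2: Substitute values: rate = 0.87 × (0.77)^2
Step 3: Calculate: rate = 0.87 × 0.5929 = 0.515823 M/s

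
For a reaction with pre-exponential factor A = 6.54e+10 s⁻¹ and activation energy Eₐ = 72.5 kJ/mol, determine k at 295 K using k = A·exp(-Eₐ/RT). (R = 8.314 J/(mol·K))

9.50e-03 s⁻¹

Step 1: Use the Arrhenius equation: k = A × exp(-Eₐ/RT)
Step 2: Convert Eₐ to J/mol: 72.5 kJ/mol = 72500 J/mol
Step 3: Calculate the exponent: -Eₐ/(RT) = -72500/(8.314 × 295) = -29.56010
Step 4: k = 6.54e+10 × exp(-29.56010)
Step 5: k = 6.54e+10 × 1.45282e-13 = 9.5014e-03 s⁻¹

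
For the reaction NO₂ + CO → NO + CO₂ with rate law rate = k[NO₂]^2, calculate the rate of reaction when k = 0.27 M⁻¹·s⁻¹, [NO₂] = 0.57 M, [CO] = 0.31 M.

0.08772 M/s

Step 1: The rate law is rate = k[NO₂]^2
Step 2: Note that the rate does not depend on [CO] (zero order in CO).
Step 3: rate = 0.27 × (0.57)^2 = 0.087723 M/s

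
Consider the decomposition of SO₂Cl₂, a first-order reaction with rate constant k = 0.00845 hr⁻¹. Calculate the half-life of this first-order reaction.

82.03 hr

Step 1: For a first-order reaction, t₁/₂ = ln(2)/k
Step 2: t₁/₂ = ln(2)/0.00845
Step 3: t₁/₂ = 0.6931/0.00845 = 82.03 hr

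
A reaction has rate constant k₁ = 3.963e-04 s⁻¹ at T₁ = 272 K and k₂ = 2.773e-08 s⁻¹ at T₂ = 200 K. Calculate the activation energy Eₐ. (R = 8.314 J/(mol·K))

60.1 kJ/mol

Step 1: Use the two-temperature Arrhenius form: ln(k₂/k₁) = -Eₐ/R × (1/T₂ - 1/T₁)
Step 2: ln(k₂/k₁) = ln(2.773e-08/3.963e-04) = ln(6.99722e-05) = -9.56741
Step 3: 1/T₂ - 1/T₁ = 1/200 - 1/272 = 1.323529e-03 K⁻¹
Step 4: Eₐ = -R × ln(k₂/k₁) / (1/T₂ - 1/T₁) = -8.314 × -9.56741 / 1.323529e-03
Step 5: Eₐ = 6.0100e+04 J/mol = 60.1 kJ/mol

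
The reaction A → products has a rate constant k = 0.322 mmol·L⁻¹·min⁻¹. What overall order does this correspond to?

zeroth order (0)

Step 1: The units of k for an nth-order reaction are (concentration)^(1-n)·(time)⁻¹.
Step 2: Here k has units mmol·L⁻¹·min⁻¹, so the concentration exponent is 1.
Step 3: 1 - n = 1 ⇒ n = 0. The reaction is zeroth order.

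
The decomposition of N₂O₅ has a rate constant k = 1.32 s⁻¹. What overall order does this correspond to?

first order (1)

Step 1: The units of k for an nth-order reaction are (concentration)^(1-n)·(time)⁻¹.
Step 2: Here k has units s⁻¹, so the concentration exponent is 0.
Step 3: 1 - n = 0 ⇒ n = 1. The reaction is first order.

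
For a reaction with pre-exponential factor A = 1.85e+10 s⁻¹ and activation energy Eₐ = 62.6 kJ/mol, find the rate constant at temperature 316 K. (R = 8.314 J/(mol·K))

8.30e-01 s⁻¹

Step 1: Use the Arrhenius equation: k = A × exp(-Eₐ/RT)
Step 2: Convert Eₐ to J/mol: 62.6 kJ/mol = 62600 J/mol
Step 3: Calculate the exponent: -Eₐ/(RT) = -62600/(8.314 × 316) = -23.82743
Step 4: k = 1.85e+10 × exp(-23.82743)
Step 5: k = 1.85e+10 × 4.48620e-11 = 8.2995e-01 s⁻¹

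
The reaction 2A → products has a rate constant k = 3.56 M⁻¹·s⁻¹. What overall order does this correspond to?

second order (2)

Step 1: The units of k for an nth-order reaction are (concentration)^(1-n)·(time)⁻¹.
Step 2: Here k has units M⁻¹·s⁻¹, so the concentration exponent is -1.
Step 3: 1 - n = -1 ⇒ n = 2. The reaction is second order.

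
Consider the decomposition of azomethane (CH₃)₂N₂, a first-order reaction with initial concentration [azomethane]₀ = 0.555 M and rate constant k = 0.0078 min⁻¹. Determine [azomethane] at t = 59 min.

0.3503 M

Step 1: For a first-order reaction: [azomethane] = [azomethane]₀ × e^(-kt)
Step 2: [azomethane] = 0.555 × e^(-0.0078 × 59)
Step 3: [azomethane] = 0.555 × e^(-0.4602)
Step 4: [azomethane] = 0.555 × 0.631157 = 0.3503 M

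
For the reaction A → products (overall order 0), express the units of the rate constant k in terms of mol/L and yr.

mol/L·yr⁻¹

Step 1: For overall order n, rate = k × (concentration)^n.
Step 2: Rate has units mol/L·yr⁻¹; concentration term has units (mol/L)^0.
Step 3: k = rate / (concentration)^n, so units of k = (mol/L)^(1-0)·yr⁻¹ = mol/L·yr⁻¹.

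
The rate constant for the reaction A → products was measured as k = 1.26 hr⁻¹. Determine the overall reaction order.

first order (1)

Step 1: The units of k for an nth-order reaction are (concentration)^(1-n)·(time)⁻¹.
Step 2: Here k has units hr⁻¹, so the concentration exponent is 0.
Step 3: 1 - n = 0 ⇒ n = 1. The reaction is first order.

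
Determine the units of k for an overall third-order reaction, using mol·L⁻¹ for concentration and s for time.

(mol·L⁻¹)⁻²·s⁻¹

Step 1: For overall order n, rate = k × (concentration)^n.
Step 2: Rate has units mol·L⁻¹·s⁻¹; concentration term has units (mol·L⁻¹)^3.
Step 3: k = rate / (concentration)^n, so units of k = (mol·L⁻¹)^(1-3)·s⁻¹ = (mol·L⁻¹)⁻²·s⁻¹.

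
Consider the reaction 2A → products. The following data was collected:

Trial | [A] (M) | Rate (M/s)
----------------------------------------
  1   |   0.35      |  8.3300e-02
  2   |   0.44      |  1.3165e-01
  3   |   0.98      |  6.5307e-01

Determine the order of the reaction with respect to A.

second order (2)

Step 1: Compare trials to find order n where rate₂/rate₁ = ([A]₂/[A]₁)^n
Step 2: rate₂/rate₁ = 1.3165e-01/8.3300e-02 = 1.58
Step 3: [A]₂/[A]₁ = 0.44/0.35 = 1.257
Step 4: n = ln(1.58)/ln(1.257) = 2.00 ≈ 2
Step 5: The reaction is second order in A.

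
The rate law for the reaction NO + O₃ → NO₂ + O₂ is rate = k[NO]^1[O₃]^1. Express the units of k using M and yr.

M⁻¹·yr⁻¹

Step 1: Overall order = 1 + 1 = 2.
Step 2: rate has units M·yr⁻¹; [NO]^1[O₃]^1 has units M^2.
Step 3: k = rate/([NO]^1[O₃]^1), so units of k = M^(1-2)·yr⁻¹ = M⁻¹·yr⁻¹.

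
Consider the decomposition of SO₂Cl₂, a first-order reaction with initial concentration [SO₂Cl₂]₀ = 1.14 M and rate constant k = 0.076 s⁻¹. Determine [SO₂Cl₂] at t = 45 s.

0.03729 M

Step 1: For a first-order reaction: [SO₂Cl₂] = [SO₂Cl₂]₀ × e^(-kt)
Step 2: [SO₂Cl₂] = 1.14 × e^(-0.076 × 45)
Step 3: [SO₂Cl₂] = 1.14 × e^(-3.42)
Step 4: [SO₂Cl₂] = 1.14 × 0.0327124 = 0.03729 M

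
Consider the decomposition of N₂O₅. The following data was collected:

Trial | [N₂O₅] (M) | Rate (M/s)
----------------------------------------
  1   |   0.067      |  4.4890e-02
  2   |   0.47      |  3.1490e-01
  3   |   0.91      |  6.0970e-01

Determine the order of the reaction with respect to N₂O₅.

first order (1)

Step 1: Compare trials to find order n where rate₂/rate₁ = ([N₂O₅]₂/[N₂O₅]₁)^n
Step 2: rate₂/rate₁ = 3.1490e-01/4.4890e-02 = 7.015
Step 3: [N₂O₅]₂/[N₂O₅]₁ = 0.47/0.067 = 7.015
Step 4: n = ln(7.015)/ln(7.015) = 1.00 ≈ 1
Step 5: The reaction is first order in N₂O₅.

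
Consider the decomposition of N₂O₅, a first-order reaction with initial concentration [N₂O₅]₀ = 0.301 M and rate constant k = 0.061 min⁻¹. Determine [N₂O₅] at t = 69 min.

0.004473 M

Step 1: For a first-order reaction: [N₂O₅] = [N₂O₅]₀ × e^(-kt)
Step 2: [N₂O₅] = 0.301 × e^(-0.061 × 69)
Step 3: [N₂O₅] = 0.301 × e^(-4.209)
Step 4: [N₂O₅] = 0.301 × 0.0148612 = 0.004473 M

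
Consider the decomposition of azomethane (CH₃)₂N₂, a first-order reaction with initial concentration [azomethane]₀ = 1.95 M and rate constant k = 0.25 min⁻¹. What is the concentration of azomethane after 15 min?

0.04586 M

Step 1: For a first-order reaction: [azomethane] = [azomethane]₀ × e^(-kt)
Step 2: [azomethane] = 1.95 × e^(-0.25 × 15)
Step 3: [azomethane] = 1.95 × e^(-3.75)
Step 4: [azomethane] = 1.95 × 0.0235177 = 0.04586 M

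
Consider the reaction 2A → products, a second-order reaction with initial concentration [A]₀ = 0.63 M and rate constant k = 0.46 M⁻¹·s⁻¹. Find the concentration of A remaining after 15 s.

0.1178 M

Step 1: For a second-order reaction: 1/[A] = 1/[A]₀ + kt
Step 2: 1/[A] = 1/0.63 + 0.46 × 15
Step 3: 1/[A] = 1.587 + 6.9 = 8.487
Step 4: [A] = 1/8.487 = 0.1178 M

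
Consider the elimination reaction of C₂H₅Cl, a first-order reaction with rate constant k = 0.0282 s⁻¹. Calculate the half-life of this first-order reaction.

24.58 s

Step 1: For a first-order reaction, t₁/₂ = ln(2)/k
Step 2: t₁/₂ = ln(2)/0.0282
Step 3: t₁/₂ = 0.6931/0.0282 = 24.58 s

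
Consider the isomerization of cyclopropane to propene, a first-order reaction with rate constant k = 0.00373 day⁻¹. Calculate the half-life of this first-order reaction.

185.8 day

Step 1: For a first-order reaction, t₁/₂ = ln(2)/k
Step 2: t₁/₂ = ln(2)/0.00373
Step 3: t₁/₂ = 0.6931/0.00373 = 185.8 day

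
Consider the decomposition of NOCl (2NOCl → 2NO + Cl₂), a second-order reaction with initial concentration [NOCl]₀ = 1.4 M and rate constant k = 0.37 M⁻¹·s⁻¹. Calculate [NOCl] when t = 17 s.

0.1428 M

Step 1: For a second-order reaction: 1/[NOCl] = 1/[NOCl]₀ + kt
Step 2: 1/[NOCl] = 1/1.4 + 0.37 × 17
Step 3: 1/[NOCl] = 0.7143 + 6.29 = 7.004
Step 4: [NOCl] = 1/7.004 = 0.1428 M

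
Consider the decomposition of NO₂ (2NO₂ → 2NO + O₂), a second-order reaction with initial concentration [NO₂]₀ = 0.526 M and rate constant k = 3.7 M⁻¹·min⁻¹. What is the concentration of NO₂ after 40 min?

0.006671 M

Step 1: For a second-order reaction: 1/[NO₂] = 1/[NO₂]₀ + kt
Step 2: 1/[NO₂] = 1/0.526 + 3.7 × 40
Step 3: 1/[NO₂] = 1.901 + 148 = 149.9
Step 4: [NO₂] = 1/149.9 = 0.006671 M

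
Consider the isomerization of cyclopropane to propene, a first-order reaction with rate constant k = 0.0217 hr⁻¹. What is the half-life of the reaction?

31.94 hr

Step 1: For a first-order reaction, t₁/₂ = ln(2)/k
Step 2: t₁/₂ = ln(2)/0.0217
Step 3: t₁/₂ = 0.6931/0.0217 = 31.94 hr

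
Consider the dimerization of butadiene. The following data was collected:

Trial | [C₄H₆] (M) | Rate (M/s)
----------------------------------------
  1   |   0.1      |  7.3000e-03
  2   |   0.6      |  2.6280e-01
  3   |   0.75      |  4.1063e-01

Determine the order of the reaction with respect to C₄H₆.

second order (2)

Step 1: Compare trials to find order n where rate₂/rate₁ = ([C₄H₆]₂/[C₄H₆]₁)^n
Step 2: rate₂/rate₁ = 2.6280e-01/7.3000e-03 = 36
Step 3: [C₄H₆]₂/[C₄H₆]₁ = 0.6/0.1 = 6
Step 4: n = ln(36)/ln(6) = 2.00 ≈ 2
Step 5: The reaction is second order in C₄H₆.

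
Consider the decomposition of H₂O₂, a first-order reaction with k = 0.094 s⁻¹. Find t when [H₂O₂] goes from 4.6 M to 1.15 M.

14.75 s

Step 1: For first-order: t = ln([H₂O₂]₀/[H₂O₂])/k
Step 2: t = ln(4.6/1.15)/0.094
Step 3: t = ln(4)/0.094
Step 4: t = 1.386/0.094 = 14.75 s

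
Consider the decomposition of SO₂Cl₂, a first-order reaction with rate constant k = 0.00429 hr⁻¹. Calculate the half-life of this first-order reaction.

161.6 hr

Step 1: For a first-order reaction, t₁/₂ = ln(2)/k
Step 2: t₁/₂ = ln(2)/0.00429
Step 3: t₁/₂ = 0.6931/0.00429 = 161.6 hr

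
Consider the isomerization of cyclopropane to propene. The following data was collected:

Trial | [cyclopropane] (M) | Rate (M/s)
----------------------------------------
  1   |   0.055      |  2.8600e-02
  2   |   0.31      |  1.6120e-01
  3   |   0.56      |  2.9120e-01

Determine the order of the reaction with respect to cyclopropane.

first order (1)

Step 1: Compare trials to find order n where rate₂/rate₁ = ([cyclopropane]₂/[cyclopropane]₁)^n
Step 2: rate₂/rate₁ = 1.6120e-01/2.8600e-02 = 5.636
Step 3: [cyclopropane]₂/[cyclopropane]₁ = 0.31/0.055 = 5.636
Step 4: n = ln(5.636)/ln(5.636) = 1.00 ≈ 1
Step 5: The reaction is first order in cyclopropane.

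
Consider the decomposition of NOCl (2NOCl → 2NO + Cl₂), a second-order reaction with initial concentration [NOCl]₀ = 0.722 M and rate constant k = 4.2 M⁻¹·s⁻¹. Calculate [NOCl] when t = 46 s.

0.005139 M

Step 1: For a second-order reaction: 1/[NOCl] = 1/[NOCl]₀ + kt
Step 2: 1/[NOCl] = 1/0.722 + 4.2 × 46
Step 3: 1/[NOCl] = 1.385 + 193.2 = 194.6
Step 4: [NOCl] = 1/194.6 = 0.005139 M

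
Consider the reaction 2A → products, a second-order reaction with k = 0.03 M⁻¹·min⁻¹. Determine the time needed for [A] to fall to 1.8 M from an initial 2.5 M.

5.185 min

Step 1: For second-order: t = (1/[A] - 1/[A]₀)/k
Step 2: t = (1/1.8 - 1/2.5)/0.03
Step 3: t = (0.5556 - 0.4)/0.03
Step 4: t = 0.1556/0.03 = 5.185 min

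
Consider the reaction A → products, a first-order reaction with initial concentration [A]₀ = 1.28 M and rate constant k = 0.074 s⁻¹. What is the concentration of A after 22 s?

0.2513 M

Step 1: For a first-order reaction: [A] = [A]₀ × e^(-kt)
Step 2: [A] = 1.28 × e^(-0.074 × 22)
Step 3: [A] = 1.28 × e^(-1.628)
Step 4: [A] = 1.28 × 0.196322 = 0.2513 M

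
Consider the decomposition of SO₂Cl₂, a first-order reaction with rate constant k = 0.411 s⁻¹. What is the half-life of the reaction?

1.686 s

Step 1: For a first-order reaction, t₁/₂ = ln(2)/k
Step 2: t₁/₂ = ln(2)/0.411
Step 3: t₁/₂ = 0.6931/0.411 = 1.686 s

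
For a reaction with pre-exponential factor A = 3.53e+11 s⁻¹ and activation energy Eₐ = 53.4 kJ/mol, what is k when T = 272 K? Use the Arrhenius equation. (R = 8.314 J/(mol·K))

1.96e+01 s⁻¹

Step 1: Use the Arrhenius equation: k = A × exp(-Eₐ/RT)
Step 2: Convert Eₐ to J/mol: 53.4 kJ/mol = 53400 J/mol
Step 3: Calculate the exponent: -Eₐ/(RT) = -53400/(8.314 × 272) = -23.61361
Step 4: k = 3.53e+11 × exp(-23.61361)
Step 5: k = 3.53e+11 × 5.55571e-11 = 1.9612e+01 s⁻¹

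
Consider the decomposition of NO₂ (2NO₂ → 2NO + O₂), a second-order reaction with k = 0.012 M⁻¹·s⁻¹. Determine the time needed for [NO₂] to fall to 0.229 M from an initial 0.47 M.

186.6 s

Step 1: For second-order: t = (1/[NO₂] - 1/[NO₂]₀)/k
Step 2: t = (1/0.229 - 1/0.47)/0.012
Step 3: t = (4.367 - 2.128)/0.012
Step 4: t = 2.239/0.012 = 186.6 s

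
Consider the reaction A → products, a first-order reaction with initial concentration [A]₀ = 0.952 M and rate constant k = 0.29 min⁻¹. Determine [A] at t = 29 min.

0.0002119 M

Step 1: For a first-order reaction: [A] = [A]₀ × e^(-kt)
Step 2: [A] = 0.952 × e^(-0.29 × 29)
Step 3: [A] = 0.952 × e^(-8.41)
Step 4: [A] = 0.952 × 0.00022263 = 0.0002119 M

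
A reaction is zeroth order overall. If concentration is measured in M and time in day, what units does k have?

M·day⁻¹

Step 1: For overall order n, rate = k × (concentration)^n.
Step 2: Rate has units M·day⁻¹; concentration term has units M^0.
Step 3: k = rate / (concentration)^n, so units of k = M^(1-0)·day⁻¹ = M·day⁻¹.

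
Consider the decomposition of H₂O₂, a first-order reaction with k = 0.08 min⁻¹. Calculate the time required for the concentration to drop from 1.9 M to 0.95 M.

8.664 min

Step 1: For first-order: t = ln([H₂O₂]₀/[H₂O₂])/k
Step 2: t = ln(1.9/0.95)/0.08
Step 3: t = ln(2)/0.08
Step 4: t = 0.6931/0.08 = 8.664 min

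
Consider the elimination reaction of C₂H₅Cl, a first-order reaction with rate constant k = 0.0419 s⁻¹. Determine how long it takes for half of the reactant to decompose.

16.54 s

Step 1: For a first-order reaction, t₁/₂ = ln(2)/k
Step 2: t₁/₂ = ln(2)/0.0419
Step 3: t₁/₂ = 0.6931/0.0419 = 16.54 s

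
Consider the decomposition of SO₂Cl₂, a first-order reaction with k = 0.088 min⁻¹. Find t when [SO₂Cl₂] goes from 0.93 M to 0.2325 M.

15.75 min

Step 1: For first-order: t = ln([SO₂Cl₂]₀/[SO₂Cl₂])/k
Step 2: t = ln(0.93/0.2325)/0.088
Step 3: t = ln(4)/0.088
Step 4: t = 1.386/0.088 = 15.75 min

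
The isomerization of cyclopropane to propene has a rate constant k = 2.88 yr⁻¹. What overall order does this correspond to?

first order (1)

Step 1: The units of k for an nth-order reaction are (concentration)^(1-n)·(time)⁻¹.
Step 2: Here k has units yr⁻¹, so the concentration exponent is 0.
Step 3: 1 - n = 0 ⇒ n = 1. The reaction is first order.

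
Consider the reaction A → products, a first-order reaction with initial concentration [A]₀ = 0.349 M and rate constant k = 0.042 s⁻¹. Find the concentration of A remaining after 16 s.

0.1782 M

Step 1: For a first-order reaction: [A] = [A]₀ × e^(-kt)
Step 2: [A] = 0.349 × e^(-0.042 × 16)
Step 3: [A] = 0.349 × e^(-0.672)
Step 4: [A] = 0.349 × 0.510686 = 0.1782 M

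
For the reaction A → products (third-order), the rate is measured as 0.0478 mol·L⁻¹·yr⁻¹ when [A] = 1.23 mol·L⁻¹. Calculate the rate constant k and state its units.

0.02569 (mol·L⁻¹)⁻²·yr⁻¹

Step 1: rate = k[A]^3, so k = rate / [A]^3.
Step 2: k = 0.0478 / (1.23)^3 = 0.0478 / 1.861.
Step 3: k = 0.02569 (mol·L⁻¹)⁻²·yr⁻¹.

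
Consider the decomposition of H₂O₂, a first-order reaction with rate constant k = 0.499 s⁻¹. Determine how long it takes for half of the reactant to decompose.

1.389 s

Step 1: For a first-order reaction, t₁/₂ = ln(2)/k
Step 2: t₁/₂ = ln(2)/0.499
Step 3: t₁/₂ = 0.6931/0.499 = 1.389 s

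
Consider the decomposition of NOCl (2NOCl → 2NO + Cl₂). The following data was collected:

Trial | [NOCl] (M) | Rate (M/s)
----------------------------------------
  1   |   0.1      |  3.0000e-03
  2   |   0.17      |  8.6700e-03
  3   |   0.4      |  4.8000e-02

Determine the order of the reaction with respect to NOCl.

second order (2)

Step 1: Compare trials to find order n where rate₂/rate₁ = ([NOCl]₂/[NOCl]₁)^n
Step 2: rate₂/rate₁ = 8.6700e-03/3.0000e-03 = 2.89
Step 3: [NOCl]₂/[NOCl]₁ = 0.17/0.1 = 1.7
Step 4: n = ln(2.89)/ln(1.7) = 2.00 ≈ 2
Step 5: The reaction is second order in NOCl.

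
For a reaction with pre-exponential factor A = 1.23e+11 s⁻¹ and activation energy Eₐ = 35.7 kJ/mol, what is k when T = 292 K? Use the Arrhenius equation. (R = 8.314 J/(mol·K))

5.05e+04 s⁻¹

Step 1: Use the Arrhenius equation: k = A × exp(-Eₐ/RT)
Step 2: Convert Eₐ to J/mol: 35.7 kJ/mol = 35700 J/mol
Step 3: Calculate the exponent: -Eₐ/(RT) = -35700/(8.314 × 292) = -14.70535
Step 4: k = 1.23e+11 × exp(-14.70535)
Step 5: k = 1.23e+11 × 4.10722e-07 = 5.0519e+04 s⁻¹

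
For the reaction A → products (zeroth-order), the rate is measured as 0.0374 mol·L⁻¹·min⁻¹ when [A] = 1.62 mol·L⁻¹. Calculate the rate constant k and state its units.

0.0374 mol·L⁻¹·min⁻¹

Step 1: For a zeroth-order reaction, rate = k (independent of concentration).
Step 2: k = rate = 0.0374 mol·L⁻¹·min⁻¹.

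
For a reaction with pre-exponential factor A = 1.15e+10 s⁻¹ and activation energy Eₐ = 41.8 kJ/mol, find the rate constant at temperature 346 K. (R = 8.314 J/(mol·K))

5.62e+03 s⁻¹

Step 1: Use the Arrhenius equation: k = A × exp(-Eₐ/RT)
Step 2: Convert Eₐ to J/mol: 41.8 kJ/mol = 41800 J/mol
Step 3: Calculate the exponent: -Eₐ/(RT) = -41800/(8.314 × 346) = -14.53082
Step 4: k = 1.15e+10 × exp(-14.53082)
Step 5: k = 1.15e+10 × 4.89041e-07 = 5.6240e+03 s⁻¹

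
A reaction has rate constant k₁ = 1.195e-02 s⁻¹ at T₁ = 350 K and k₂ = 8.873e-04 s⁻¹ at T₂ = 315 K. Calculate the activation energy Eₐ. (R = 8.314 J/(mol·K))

68.1 kJ/mol

Step 1: Use the two-temperature Arrhenius form: ln(k₂/k₁) = -Eₐ/R × (1/T₂ - 1/T₁)
Step 2: ln(k₂/k₁) = ln(8.873e-04/1.195e-02) = ln(0.074251) = -2.6003
Step 3: 1/T₂ - 1/T₁ = 1/315 - 1/350 = 3.174603e-04 K⁻¹
Step 4: Eₐ = -R × ln(k₂/k₁) / (1/T₂ - 1/T₁) = -8.314 × -2.6003 / 3.174603e-04
Step 5: Eₐ = 6.8100e+04 J/mol = 68.1 kJ/mol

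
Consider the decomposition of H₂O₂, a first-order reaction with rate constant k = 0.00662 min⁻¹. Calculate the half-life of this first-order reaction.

104.7 min

Step 1: For a first-order reaction, t₁/₂ = ln(2)/k
Step 2: t₁/₂ = ln(2)/0.00662
Step 3: t₁/₂ = 0.6931/0.00662 = 104.7 min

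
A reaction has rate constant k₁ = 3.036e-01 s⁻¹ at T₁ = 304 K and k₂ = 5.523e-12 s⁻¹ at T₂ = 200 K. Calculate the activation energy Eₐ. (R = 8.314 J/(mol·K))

120.2 kJ/mol

Step 1: Use the two-temperature Arrhenius form: ln(k₂/k₁) = -Eₐ/R × (1/T₂ - 1/T₁)
Step 2: ln(k₂/k₁) = ln(5.523e-12/3.036e-01) = ln(1.81917e-11) = -24.7301
Step 3: 1/T₂ - 1/T₁ = 1/200 - 1/304 = 1.710526e-03 K⁻¹
Step 4: Eₐ = -R × ln(k₂/k₁) / (1/T₂ - 1/T₁) = -8.314 × -24.7301 / 1.710526e-03
Step 5: Eₐ = 1.2020e+05 J/mol = 120.2 kJ/mol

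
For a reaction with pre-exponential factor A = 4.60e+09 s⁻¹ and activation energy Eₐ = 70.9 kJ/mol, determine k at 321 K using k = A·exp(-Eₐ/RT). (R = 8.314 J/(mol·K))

1.33e-02 s⁻¹

Step 1: Use the Arrhenius equation: k = A × exp(-Eₐ/RT)
Step 2: Convert Eₐ to J/mol: 70.9 kJ/mol = 70900 J/mol
Step 3: Calculate the exponent: -Eₐ/(RT) = -70900/(8.314 × 321) = -26.56631
Step 4: k = 4.60e+09 × exp(-26.56631)
Step 5: k = 4.60e+09 × 2.90000e-12 = 1.3340e-02 s⁻¹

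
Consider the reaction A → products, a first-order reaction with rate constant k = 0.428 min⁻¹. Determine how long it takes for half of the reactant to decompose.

1.62 min

Step 1: For a first-order reaction, t₁/₂ = ln(2)/k
Step 2: t₁/₂ = ln(2)/0.428
Step 3: t₁/₂ = 0.6931/0.428 = 1.62 min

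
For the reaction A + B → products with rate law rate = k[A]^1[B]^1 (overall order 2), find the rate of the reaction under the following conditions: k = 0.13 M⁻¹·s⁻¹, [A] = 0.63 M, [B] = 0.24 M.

0.01966 M/s

Step 1: The rate law is rate = k[A]^1[B]^1, overall order = 1+1 = 2
Step 2: Substitute values: rate = 0.13 × (0.63)^1 × (0.24)^1
Step 3: rate = 0.13 × 0.63 × 0.24 = 0.019656 M/s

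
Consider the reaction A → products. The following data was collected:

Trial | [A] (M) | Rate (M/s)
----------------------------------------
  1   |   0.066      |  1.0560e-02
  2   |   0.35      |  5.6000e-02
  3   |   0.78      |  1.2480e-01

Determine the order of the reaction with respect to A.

first order (1)

Step 1: Compare trials to find order n where rate₂/rate₁ = ([A]₂/[A]₁)^n
Step 2: rate₂/rate₁ = 5.6000e-02/1.0560e-02 = 5.303
Step 3: [A]₂/[A]₁ = 0.35/0.066 = 5.303
Step 4: n = ln(5.303)/ln(5.303) = 1.00 ≈ 1
Step 5: The reaction is first order in A.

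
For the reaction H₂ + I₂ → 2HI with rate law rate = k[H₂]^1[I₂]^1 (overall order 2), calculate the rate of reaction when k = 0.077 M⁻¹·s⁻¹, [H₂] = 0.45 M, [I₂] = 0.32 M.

0.01109 M/s

Step 1: The rate law is rate = k[H₂]^1[I₂]^1, overall order = 1+1 = 2
Step 2: Substitute values: rate = 0.077 × (0.45)^1 × (0.32)^1
Step 3: rate = 0.077 × 0.45 × 0.32 = 0.011088 M/s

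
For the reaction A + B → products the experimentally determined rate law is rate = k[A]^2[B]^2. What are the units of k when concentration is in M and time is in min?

M⁻³·min⁻¹

Step 1: Overall order = 2 + 2 = 4.
Step 2: rate has units M·min⁻¹; [A]^2[B]^2 has units M^4.
Step 3: k = rate/([A]^2[B]^2), so units of k = M^(1-4)·min⁻¹ = M⁻³·min⁻¹.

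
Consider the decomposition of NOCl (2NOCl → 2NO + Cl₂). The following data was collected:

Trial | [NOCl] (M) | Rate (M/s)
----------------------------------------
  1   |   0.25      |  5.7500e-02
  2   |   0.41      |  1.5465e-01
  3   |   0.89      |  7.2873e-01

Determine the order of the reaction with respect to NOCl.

second order (2)

Step 1: Compare trials to find order n where rate₂/rate₁ = ([NOCl]₂/[NOCl]₁)^n
Step 2: rate₂/rate₁ = 1.5465e-01/5.7500e-02 = 2.69
Step 3: [NOCl]₂/[NOCl]₁ = 0.41/0.25 = 1.64
Step 4: n = ln(2.69)/ln(1.64) = 2.00 ≈ 2
Step 5: The reaction is second order in NOCl.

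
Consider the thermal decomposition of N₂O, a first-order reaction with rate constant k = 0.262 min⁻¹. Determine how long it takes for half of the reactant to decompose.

2.646 min

Step 1: For a first-order reaction, t₁/₂ = ln(2)/k
Step 2: t₁/₂ = ln(2)/0.262
Step 3: t₁/₂ = 0.6931/0.262 = 2.646 min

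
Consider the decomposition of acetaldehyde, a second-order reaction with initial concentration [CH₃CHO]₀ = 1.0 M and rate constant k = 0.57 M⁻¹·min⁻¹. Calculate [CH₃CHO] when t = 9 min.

0.1631 M

Step 1: For a second-order reaction: 1/[CH₃CHO] = 1/[CH₃CHO]₀ + kt
Step 2: 1/[CH₃CHO] = 1/1.0 + 0.57 × 9
Step 3: 1/[CH₃CHO] = 1 + 5.13 = 6.13
Step 4: [CH₃CHO] = 1/6.13 = 0.1631 M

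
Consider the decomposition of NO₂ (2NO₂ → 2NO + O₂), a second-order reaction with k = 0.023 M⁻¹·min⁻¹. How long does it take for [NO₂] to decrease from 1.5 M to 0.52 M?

54.63 min

Step 1: For second-order: t = (1/[NO₂] - 1/[NO₂]₀)/k
Step 2: t = (1/0.52 - 1/1.5)/0.023
Step 3: t = (1.923 - 0.6667)/0.023
Step 4: t = 1.256/0.023 = 54.63 min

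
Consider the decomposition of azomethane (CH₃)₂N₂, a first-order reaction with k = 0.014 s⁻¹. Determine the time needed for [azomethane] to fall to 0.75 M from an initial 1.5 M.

49.51 s

Step 1: For first-order: t = ln([azomethane]₀/[azomethane])/k
Step 2: t = ln(1.5/0.75)/0.014
Step 3: t = ln(2)/0.014
Step 4: t = 0.6931/0.014 = 49.51 s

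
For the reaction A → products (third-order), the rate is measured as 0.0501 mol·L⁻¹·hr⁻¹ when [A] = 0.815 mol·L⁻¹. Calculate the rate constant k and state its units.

0.09255 (mol·L⁻¹)⁻²·hr⁻¹

Step 1: rate = k[A]^3, so k = rate / [A]^3.
Step 2: k = 0.0501 / (0.815)^3 = 0.0501 / 0.5413.
Step 3: k = 0.09255 (mol·L⁻¹)⁻²·hr⁻¹.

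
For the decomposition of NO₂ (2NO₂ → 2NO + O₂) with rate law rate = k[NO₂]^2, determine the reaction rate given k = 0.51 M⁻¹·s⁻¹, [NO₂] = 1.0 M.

0.51 M/s

Step 1: Identify the rate law: rate = k[NO₂]^2
Step 2: Substitute values: rate = 0.51 × (1.0)^2
Step 3: Calculate: rate = 0.51 × 1 = 0.51 M/s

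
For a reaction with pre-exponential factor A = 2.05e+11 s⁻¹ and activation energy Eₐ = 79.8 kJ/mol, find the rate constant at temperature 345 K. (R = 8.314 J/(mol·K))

1.70e-01 s⁻¹

Step 1: Use the Arrhenius equation: k = A × exp(-Eₐ/RT)
Step 2: Convert Eₐ to J/mol: 79.8 kJ/mol = 79800 J/mol
Step 3: Calculate the exponent: -Eₐ/(RT) = -79800/(8.314 × 345) = -27.82107
Step 4: k = 2.05e+11 × exp(-27.82107)
Step 5: k = 2.05e+11 × 8.26919e-13 = 1.6952e-01 s⁻¹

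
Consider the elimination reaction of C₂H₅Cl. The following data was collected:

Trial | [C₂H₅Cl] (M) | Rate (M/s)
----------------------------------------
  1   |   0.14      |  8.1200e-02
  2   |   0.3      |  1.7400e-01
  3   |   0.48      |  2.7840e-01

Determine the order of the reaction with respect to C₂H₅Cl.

first order (1)

Step 1: Compare trials to find order n where rate₂/rate₁ = ([C₂H₅Cl]₂/[C₂H₅Cl]₁)^n
Step 2: rate₂/rate₁ = 1.7400e-01/8.1200e-02 = 2.143
Step 3: [C₂H₅Cl]₂/[C₂H₅Cl]₁ = 0.3/0.14 = 2.143
Step 4: n = ln(2.143)/ln(2.143) = 1.00 ≈ 1
Step 5: The reaction is first order in C₂H₅Cl.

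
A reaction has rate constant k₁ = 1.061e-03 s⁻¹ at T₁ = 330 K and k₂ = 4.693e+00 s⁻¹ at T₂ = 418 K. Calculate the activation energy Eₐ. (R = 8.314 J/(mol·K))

109.4 kJ/mol

Step 1: Use the two-temperature Arrhenius form: ln(k₂/k₁) = -Eₐ/R × (1/T₂ - 1/T₁)
Step 2: ln(k₂/k₁) = ln(4.693e+00/1.061e-03) = ln(4423.19) = 8.39462
Step 3: 1/T₂ - 1/T₁ = 1/418 - 1/330 = -6.379585e-04 K⁻¹
Step 4: Eₐ = -R × ln(k₂/k₁) / (1/T₂ - 1/T₁) = -8.314 × 8.39462 / -6.379585e-04
Step 5: Eₐ = 1.0940e+05 J/mol = 109.4 kJ/mol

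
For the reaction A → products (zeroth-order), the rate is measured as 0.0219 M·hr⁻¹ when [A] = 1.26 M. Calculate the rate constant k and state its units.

0.0219 M·hr⁻¹

Step 1: For a zeroth-order reaction, rate = k (independent of concentration).
Step 2: k = rate = 0.0219 M·hr⁻¹.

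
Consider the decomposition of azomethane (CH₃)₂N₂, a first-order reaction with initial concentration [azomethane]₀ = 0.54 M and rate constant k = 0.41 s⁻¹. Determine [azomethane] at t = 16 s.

0.0007646 M

Step 1: For a first-order reaction: [azomethane] = [azomethane]₀ × e^(-kt)
Step 2: [azomethane] = 0.54 × e^(-0.41 × 16)
Step 3: [azomethane] = 0.54 × e^(-6.56)
Step 4: [azomethane] = 0.54 × 0.00141589 = 0.0007646 M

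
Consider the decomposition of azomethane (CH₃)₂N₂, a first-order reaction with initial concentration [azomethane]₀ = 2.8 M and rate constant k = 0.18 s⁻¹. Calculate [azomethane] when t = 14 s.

0.2253 M

Step 1: For a first-order reaction: [azomethane] = [azomethane]₀ × e^(-kt)
Step 2: [azomethane] = 2.8 × e^(-0.18 × 14)
Step 3: [azomethane] = 2.8 × e^(-2.52)
Step 4: [azomethane] = 2.8 × 0.0804596 = 0.2253 M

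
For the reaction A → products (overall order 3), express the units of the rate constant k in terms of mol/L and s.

(mol/L)⁻²·s⁻¹

Step 1: For overall order n, rate = k × (concentration)^n.
Step 2: Rate has units mol/L·s⁻¹; concentration term has units (mol/L)^3.
Step 3: k = rate / (concentration)^n, so units of k = (mol/L)^(1-3)·s⁻¹ = (mol/L)⁻²·s⁻¹.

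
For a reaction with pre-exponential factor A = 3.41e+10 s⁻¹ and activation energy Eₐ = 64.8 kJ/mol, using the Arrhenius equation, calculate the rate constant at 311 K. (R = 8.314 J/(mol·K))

4.45e-01 s⁻¹

Step 1: Use the Arrhenius equation: k = A × exp(-Eₐ/RT)
Step 2: Convert Eₐ to J/mol: 64.8 kJ/mol = 64800 J/mol
Step 3: Calculate the exponent: -Eₐ/(RT) = -64800/(8.314 × 311) = -25.06136
Step 4: k = 3.41e+10 × exp(-25.06136)
Step 5: k = 3.41e+10 × 1.30614e-11 = 4.4539e-01 s⁻¹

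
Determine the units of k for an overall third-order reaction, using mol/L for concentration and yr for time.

(mol/L)⁻²·yr⁻¹

Step 1: For overall order n, rate = k × (concentration)^n.
Step 2: Rate has units mol/L·yr⁻¹; concentration term has units (mol/L)^3.
Step 3: k = rate / (concentration)^n, so units of k = (mol/L)^(1-3)·yr⁻¹ = (mol/L)⁻²·yr⁻¹.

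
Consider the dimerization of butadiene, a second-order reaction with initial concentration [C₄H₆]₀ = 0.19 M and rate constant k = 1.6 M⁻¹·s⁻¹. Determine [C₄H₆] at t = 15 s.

0.03417 M

Step 1: For a second-order reaction: 1/[C₄H₆] = 1/[C₄H₆]₀ + kt
Step 2: 1/[C₄H₆] = 1/0.19 + 1.6 × 15
Step 3: 1/[C₄H₆] = 5.263 + 24 = 29.26
Step 4: [C₄H₆] = 1/29.26 = 0.03417 M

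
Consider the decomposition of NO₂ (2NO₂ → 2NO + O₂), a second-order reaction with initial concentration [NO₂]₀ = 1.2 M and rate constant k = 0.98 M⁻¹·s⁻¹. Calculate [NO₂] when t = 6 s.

0.149 M

Step 1: For a second-order reaction: 1/[NO₂] = 1/[NO₂]₀ + kt
Step 2: 1/[NO₂] = 1/1.2 + 0.98 × 6
Step 3: 1/[NO₂] = 0.8333 + 5.88 = 6.713
Step 4: [NO₂] = 1/6.713 = 0.149 M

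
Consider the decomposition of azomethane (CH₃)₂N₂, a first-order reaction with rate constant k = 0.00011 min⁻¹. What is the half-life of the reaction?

6301 min

Step 1: For a first-order reaction, t₁/₂ = ln(2)/k
Step 2: t₁/₂ = ln(2)/0.00011
Step 3: t₁/₂ = 0.6931/0.00011 = 6301 min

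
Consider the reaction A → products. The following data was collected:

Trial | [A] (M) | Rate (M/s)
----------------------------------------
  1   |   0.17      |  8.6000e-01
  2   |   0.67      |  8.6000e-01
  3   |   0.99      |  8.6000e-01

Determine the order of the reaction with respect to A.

zeroth order (0)

Step 1: Compare trials - when concentration changes, rate stays constant.
Step 2: rate₂/rate₁ = 8.6000e-01/8.6000e-01 = 1
Step 3: [A]₂/[A]₁ = 0.67/0.17 = 3.941
Step 4: Since rate ratio ≈ (conc ratio)^0, the reaction is zeroth order.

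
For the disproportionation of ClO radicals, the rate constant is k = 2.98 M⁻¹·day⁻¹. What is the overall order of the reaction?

second order (2)

Step 1: The units of k for an nth-order reaction are (concentration)^(1-n)·(time)⁻¹.
Step 2: Here k has units M⁻¹·day⁻¹, so the concentration exponent is -1.
Step 3: 1 - n = -1 ⇒ n = 2. The reaction is second order.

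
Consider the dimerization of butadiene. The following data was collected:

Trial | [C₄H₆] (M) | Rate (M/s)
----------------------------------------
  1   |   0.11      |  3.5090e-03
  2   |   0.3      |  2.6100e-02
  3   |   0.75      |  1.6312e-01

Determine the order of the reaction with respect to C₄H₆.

second order (2)

Step 1: Compare trials to find order n where rate₂/rate₁ = ([C₄H₆]₂/[C₄H₆]₁)^n
Step 2: rate₂/rate₁ = 2.6100e-02/3.5090e-03 = 7.438
Step 3: [C₄H₆]₂/[C₄H₆]₁ = 0.3/0.11 = 2.727
Step 4: n = ln(7.438)/ln(2.727) = 2.00 ≈ 2
Step 5: The reaction is second order in C₄H₆.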